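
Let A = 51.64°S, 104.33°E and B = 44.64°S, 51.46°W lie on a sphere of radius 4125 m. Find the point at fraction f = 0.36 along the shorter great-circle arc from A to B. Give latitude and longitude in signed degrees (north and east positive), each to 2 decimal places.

-76.93°, 64.62°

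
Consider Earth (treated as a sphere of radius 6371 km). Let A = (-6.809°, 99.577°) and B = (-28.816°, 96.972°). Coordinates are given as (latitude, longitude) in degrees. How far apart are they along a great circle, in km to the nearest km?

2462 km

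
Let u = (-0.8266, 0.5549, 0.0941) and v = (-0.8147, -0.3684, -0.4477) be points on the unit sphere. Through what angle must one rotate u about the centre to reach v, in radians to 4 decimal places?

1.1297 rad

u·v = 0.4269; |u| = 1.0000, |v| = 0.9999.
cos θ = (u·v)/(|u||v|) = 0.4269, so θ = 1.1297 rad.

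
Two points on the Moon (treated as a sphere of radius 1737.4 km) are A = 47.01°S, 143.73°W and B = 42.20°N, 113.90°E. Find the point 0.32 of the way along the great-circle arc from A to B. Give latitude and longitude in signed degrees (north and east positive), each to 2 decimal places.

-21.47°, 177.07°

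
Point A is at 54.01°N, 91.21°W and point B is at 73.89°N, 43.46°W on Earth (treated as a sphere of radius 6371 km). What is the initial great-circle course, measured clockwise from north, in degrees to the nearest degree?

26°

With φ₁ = 0.9427, φ₂ = 1.2896, Δλ = 0.8334 rad, the forward-azimuth formula gives
θ = atan2( sin Δλ cos φ₂ , cos φ₁ sin φ₂ − sin φ₁ cos φ₂ cos Δλ ) = atan2(0.2054, 0.4136) = 26.41°.
So the initial bearing is 26°.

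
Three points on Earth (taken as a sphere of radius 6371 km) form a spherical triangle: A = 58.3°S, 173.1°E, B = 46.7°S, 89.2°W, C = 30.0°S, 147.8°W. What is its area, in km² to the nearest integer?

12302329 km²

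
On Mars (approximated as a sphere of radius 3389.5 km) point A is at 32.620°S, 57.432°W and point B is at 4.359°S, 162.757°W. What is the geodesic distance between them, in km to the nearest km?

5941 km

With latitudes φ₁ = -32.620°, φ₂ = -4.359° and longitude difference Δλ = -105.325°:
cos c = sin φ₁ sin φ₂ + cos φ₁ cos φ₂ cos Δλ = (-0.5391)(-0.0760) + (0.8423)(0.9971)(-0.2643) = -0.18099,
so c = arccos(-0.18099) = 1.75279 rad.
Distance = R·c = 3389.5 × 1.7528 ≈ 5941 km.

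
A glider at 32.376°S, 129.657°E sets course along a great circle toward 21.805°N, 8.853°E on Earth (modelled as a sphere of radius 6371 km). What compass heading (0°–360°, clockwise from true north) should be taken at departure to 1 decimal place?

274.2°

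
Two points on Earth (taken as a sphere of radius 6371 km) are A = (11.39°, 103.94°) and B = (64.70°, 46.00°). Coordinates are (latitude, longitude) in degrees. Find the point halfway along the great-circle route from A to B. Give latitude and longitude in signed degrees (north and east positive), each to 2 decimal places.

Central angle δ = 1.1583 rad. Interpolating on the sphere with fraction f = 0.5:
P = [sin((1−f)δ)·A + sin(fδ)·B] / sin δ = 0.5974·A + 0.5974·B in Cartesian coordinates,
giving P = (0.0363, 0.7521, 0.6581), i.e. latitude 41.15°, longitude 87.24°.

41.15°, 87.24°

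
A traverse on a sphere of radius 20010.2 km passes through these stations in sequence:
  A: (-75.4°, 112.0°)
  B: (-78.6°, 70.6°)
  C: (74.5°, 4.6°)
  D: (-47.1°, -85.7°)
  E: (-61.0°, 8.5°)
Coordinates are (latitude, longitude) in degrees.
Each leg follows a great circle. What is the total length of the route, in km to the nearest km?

Leg A→B: central angle 0.1676 rad, distance 3353.4 km.
Leg B→C: central angle 2.7470 rad, distance 54967.1 km.
Leg C→D: central angle 2.3558 rad, distance 47140.7 km.
Leg D→E: central angle 0.9065 rad, distance 18138.7 km.
Total: 3353.4 + 54967.1 + 47140.7 + 18138.7 ≈ 123600 km.

123600 km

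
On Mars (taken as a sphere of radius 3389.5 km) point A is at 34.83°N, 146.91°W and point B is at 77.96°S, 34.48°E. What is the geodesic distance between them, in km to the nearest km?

8097 km

In radians: φ₁ = 0.6079, φ₂ = -1.3607, Δλ = -178.610° = -3.1173 rad.
cos c = sin φ₁ sin φ₂ + cos φ₁ cos φ₂ cos Δλ = (0.5711)(-0.9780) + (0.8209)(0.2086)(-0.9997) = -0.72975,
so c = arccos(-0.72975) = 2.38876 rad.
Distance = R·c = 3389.5 × 2.3888 ≈ 8097 km.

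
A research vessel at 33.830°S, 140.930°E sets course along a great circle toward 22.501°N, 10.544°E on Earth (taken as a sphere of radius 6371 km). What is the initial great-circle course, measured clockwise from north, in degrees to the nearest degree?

269°

Δλ = -130.386° = -2.2757 rad.
y = sin Δλ · cos φ₂ = (-0.7617)(0.9239) = -0.7037
x = cos φ₁ sin φ₂ − sin φ₁ cos φ₂ cos Δλ = (0.8307)(0.3827) − (-0.5567)(0.9239)(-0.6479) = -0.0154
θ = atan2(y, x) = -91.25°; adding 360° gives 269°.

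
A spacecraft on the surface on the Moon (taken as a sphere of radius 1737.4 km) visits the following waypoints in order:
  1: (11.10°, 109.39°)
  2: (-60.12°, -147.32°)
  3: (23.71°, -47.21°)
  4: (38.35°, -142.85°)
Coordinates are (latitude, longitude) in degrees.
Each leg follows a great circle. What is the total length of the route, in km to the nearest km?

9136 km

Leg 1→2: central angle 1.8539 rad, distance 3220.9 km.
Leg 2→3: central angle 2.0139 rad, distance 3498.9 km.
Leg 3→4: central angle 1.3909 rad, distance 2416.6 km.
Total: 3220.9 + 3498.9 + 2416.6 ≈ 9136 km.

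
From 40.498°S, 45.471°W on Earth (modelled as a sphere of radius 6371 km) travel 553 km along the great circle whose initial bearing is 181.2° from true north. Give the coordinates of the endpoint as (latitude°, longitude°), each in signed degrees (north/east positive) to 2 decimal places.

Angular distance δ = d/R = 553/6371 = 0.08680 rad; initial bearing θ = 3.1625 rad.
sin φ₂ = sin φ₁ cos δ + cos φ₁ sin δ cos θ = (-0.6494)(0.9962) + (0.7604)(0.0867)(-0.9998) = -0.7129, so φ₂ = -45.47°.
Δλ = atan2(sin θ sin δ cos φ₁, cos δ − sin φ₁ sin φ₂) = atan2(-0.0014, 0.5333) = -0.148°.
λ₂ = -45.471° − 0.148° = -45.62°.

-45.47°, -45.62°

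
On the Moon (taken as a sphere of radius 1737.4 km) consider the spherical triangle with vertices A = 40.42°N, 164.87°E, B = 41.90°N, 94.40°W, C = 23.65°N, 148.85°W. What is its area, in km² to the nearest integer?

1034104 km²

Side lengths (central angles): a = 0.8442, b = 0.7346, c = 1.2371 rad; semiperimeter s = 1.4080.
By l'Huilier's theorem, tan(E/4) = √[tan(s/2) tan((s−a)/2) tan((s−b)/2) tan((s−c)/2)], giving spherical excess E = 0.3426 rad.
Area = E·R² = 0.3426 × (1737.4)² ≈ 1034104 km².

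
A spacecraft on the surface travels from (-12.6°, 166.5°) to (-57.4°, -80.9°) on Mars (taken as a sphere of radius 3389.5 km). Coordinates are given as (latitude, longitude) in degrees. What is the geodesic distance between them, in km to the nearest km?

Let φ₁ = -0.2199 rad, φ₂ = -1.0018 rad, and Δλ = 1.9652 rad.
cos c = sin φ₁ sin φ₂ + cos φ₁ cos φ₂ cos Δλ = (-0.2181)(-0.8425) + (0.9759)(0.5388)(-0.3843) = -0.01829,
so c = arccos(-0.01829) = 1.58908 rad.
Distance = R·c = 3389.5 × 1.5891 ≈ 5386 km.

5386 km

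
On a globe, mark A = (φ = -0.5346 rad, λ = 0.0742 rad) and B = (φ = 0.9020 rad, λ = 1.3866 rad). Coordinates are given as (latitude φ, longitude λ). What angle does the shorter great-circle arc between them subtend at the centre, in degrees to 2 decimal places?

105.27°

Let φ₁ = -0.5346 rad, φ₂ = 0.9020 rad, and Δλ = 1.3124 rad.
Haversine: a = sin²(Δφ/2) + cos φ₁ cos φ₂ sin²(Δλ/2) = 0.4331 + (0.8605)(0.6200)(0.3722) = 0.63170.
Central angle c = 2·arcsin(√a) = 1.83734 rad.
So the angular separation is 105.27°.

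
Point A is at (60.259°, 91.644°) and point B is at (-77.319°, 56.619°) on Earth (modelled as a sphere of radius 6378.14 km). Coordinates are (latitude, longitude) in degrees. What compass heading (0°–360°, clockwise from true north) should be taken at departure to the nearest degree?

191°

Δλ = -35.025° = -0.6113 rad.
y = sin Δλ · cos φ₂ = (-0.5739)(0.2195) = -0.1260
x = cos φ₁ sin φ₂ − sin φ₁ cos φ₂ cos Δλ = (0.4961)(-0.9756) − (0.8683)(0.2195)(0.8189) = -0.6401
θ = atan2(y, x) = -168.86°; adding 360° gives 191°.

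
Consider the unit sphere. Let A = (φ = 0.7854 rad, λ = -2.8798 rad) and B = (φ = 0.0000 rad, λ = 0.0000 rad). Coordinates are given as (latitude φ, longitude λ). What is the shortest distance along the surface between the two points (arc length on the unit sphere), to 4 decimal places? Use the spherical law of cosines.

Let φ₁ = 0.7854 rad, φ₂ = 0.0000 rad, and Δλ = 2.8798 rad.
cos c = sin φ₁ sin φ₂ + cos φ₁ cos φ₂ cos Δλ = (0.7071)(0.0000) + (0.7071)(1.0000)(-0.9659) = -0.68301,
so c = arccos(-0.68301) = 2.32268 rad.
On the unit sphere the arc length equals the central angle: 2.3227.

2.3227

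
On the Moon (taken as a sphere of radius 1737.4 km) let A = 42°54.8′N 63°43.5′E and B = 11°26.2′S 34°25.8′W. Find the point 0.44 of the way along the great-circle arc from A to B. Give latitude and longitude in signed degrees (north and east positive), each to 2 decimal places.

Central angle δ = 1.8099 rad. Interpolating on the sphere with fraction f = 0.44:
P = [sin((1−f)δ)·A + sin(fδ)·B] / sin δ = 0.8736·A + 0.7357·B in Cartesian coordinates,
giving P = (0.8780, 0.1660, 0.4489), i.e. latitude 26.67°, longitude 10.70°.

26.67°, 10.70°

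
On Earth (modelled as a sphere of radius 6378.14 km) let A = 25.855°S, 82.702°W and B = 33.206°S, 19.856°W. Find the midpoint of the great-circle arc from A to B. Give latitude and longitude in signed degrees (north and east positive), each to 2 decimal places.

-33.57°, -52.55°

Central angle δ = 0.9490 rad. Interpolating on the sphere with fraction f = 0.5:
P = [sin((1−f)δ)·A + sin(fδ)·B] / sin δ = 0.5621·A + 0.5621·B in Cartesian coordinates,
giving P = (0.5066, -0.6615, -0.5530), i.e. latitude -33.57°, longitude -52.55°.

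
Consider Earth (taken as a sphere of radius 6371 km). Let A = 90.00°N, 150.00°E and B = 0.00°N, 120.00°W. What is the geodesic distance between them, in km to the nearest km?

Let φ₁ = 1.5708 rad, φ₂ = 0.0000 rad, and Δλ = 1.5708 rad.
cos c = sin φ₁ sin φ₂ + cos φ₁ cos φ₂ cos Δλ = (1.0000)(0.0000) + (0.0000)(1.0000)(0.0000) = 0.00000,
so c = arccos(0.00000) = 1.57080 rad.
Distance = R·c = 6371 × 1.5708 ≈ 10008 km.

10008 km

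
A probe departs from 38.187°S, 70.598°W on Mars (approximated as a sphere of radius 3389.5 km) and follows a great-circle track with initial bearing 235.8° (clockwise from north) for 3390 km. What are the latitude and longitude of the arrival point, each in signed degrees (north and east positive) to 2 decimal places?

-44.89°, -149.85°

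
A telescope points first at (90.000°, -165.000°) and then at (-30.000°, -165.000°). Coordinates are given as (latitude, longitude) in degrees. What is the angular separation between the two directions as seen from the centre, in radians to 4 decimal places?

2.0944 rad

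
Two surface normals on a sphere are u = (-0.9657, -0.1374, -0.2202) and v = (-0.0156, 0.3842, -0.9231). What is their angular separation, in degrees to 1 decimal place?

u·v = 0.1655; |u| = 1.0000, |v| = 1.0000.
cos θ = (u·v)/(|u||v|) = 0.1655, so θ = 80.5°.

80.5°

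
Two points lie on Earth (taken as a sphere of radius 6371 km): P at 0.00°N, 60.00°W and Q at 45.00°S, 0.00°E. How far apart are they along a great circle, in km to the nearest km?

With latitudes φ₁ = 0.000°, φ₂ = -45.000° and longitude difference Δλ = 60.000°:
Haversine: a = sin²(Δφ/2) + cos φ₁ cos φ₂ sin²(Δλ/2) = 0.1464 + (1.0000)(0.7071)(0.2500) = 0.32322.
Central angle c = 2·arcsin(√a) = 1.20943 rad.
Distance = R·c = 6371 × 1.2094 ≈ 7705 km.

7705 km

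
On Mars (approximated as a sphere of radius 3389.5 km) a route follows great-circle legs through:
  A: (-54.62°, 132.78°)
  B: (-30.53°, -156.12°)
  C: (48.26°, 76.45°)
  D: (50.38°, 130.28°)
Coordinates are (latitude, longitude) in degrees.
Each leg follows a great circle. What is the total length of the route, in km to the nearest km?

13365 km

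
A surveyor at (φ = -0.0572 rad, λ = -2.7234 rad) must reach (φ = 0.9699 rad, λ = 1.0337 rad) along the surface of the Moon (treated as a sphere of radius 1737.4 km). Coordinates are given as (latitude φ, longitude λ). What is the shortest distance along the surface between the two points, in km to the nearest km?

With latitudes φ₁ = -3.277°, φ₂ = 55.571° and longitude difference Δλ = -144.734°:
cos c = sin φ₁ sin φ₂ + cos φ₁ cos φ₂ cos Δλ = (-0.0572)(0.8248) + (0.9984)(0.5654)(-0.8165) = -0.50802,
so c = arccos(-0.50802) = 2.10368 rad.
Distance = R·c = 1737.4 × 2.1037 ≈ 3655 km.

3655 km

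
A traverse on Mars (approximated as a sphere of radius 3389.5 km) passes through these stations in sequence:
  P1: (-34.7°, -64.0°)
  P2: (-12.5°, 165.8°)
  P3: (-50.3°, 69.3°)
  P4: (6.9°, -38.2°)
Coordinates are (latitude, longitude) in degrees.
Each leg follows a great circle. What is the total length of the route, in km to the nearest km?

17996 km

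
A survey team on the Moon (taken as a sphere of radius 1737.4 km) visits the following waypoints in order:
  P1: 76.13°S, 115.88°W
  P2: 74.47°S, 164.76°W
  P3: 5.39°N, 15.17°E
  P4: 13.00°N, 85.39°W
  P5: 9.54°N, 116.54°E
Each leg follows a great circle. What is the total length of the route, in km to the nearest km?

11242 km

Leg P1→P2: central angle 0.2120 rad, distance 368.4 km.
Leg P2→P3: central angle 1.9359 rad, distance 3363.5 km.
Leg P3→P4: central angle 1.7281 rad, distance 3002.4 km.
Leg P4→P5: central angle 2.5946 rad, distance 4507.8 km.
Total: 368.4 + 3363.5 + 3002.4 + 4507.8 ≈ 11242 km.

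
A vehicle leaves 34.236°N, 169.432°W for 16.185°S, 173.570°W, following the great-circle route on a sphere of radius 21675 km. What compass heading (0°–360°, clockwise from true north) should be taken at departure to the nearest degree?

Δλ = -4.138° = -0.0722 rad.
y = sin Δλ · cos φ₂ = (-0.0722)(0.9604) = -0.0693
x = cos φ₁ sin φ₂ − sin φ₁ cos φ₂ cos Δλ = (0.8267)(-0.2787) − (0.5626)(0.9604)(0.9974) = -0.7693
θ = atan2(y, x) = -174.85°; adding 360° gives 185°.

185°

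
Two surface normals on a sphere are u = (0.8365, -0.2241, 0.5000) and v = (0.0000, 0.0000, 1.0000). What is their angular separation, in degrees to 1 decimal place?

60.0°

u·v = 0.5000; |u| = 1.0000, |v| = 1.0000.
cos θ = (u·v)/(|u||v|) = 0.5000, so θ = 60.0°.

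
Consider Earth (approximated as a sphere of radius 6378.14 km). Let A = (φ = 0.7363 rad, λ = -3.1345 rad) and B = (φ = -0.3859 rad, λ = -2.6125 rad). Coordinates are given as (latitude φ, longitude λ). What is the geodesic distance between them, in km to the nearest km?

Let φ₁ = 0.7363 rad, φ₂ = -0.3859 rad, and Δλ = 0.5220 rad.
cos c = sin φ₁ sin φ₂ + cos φ₁ cos φ₂ cos Δλ = (0.6716)(-0.3764) + (0.7410)(0.9265)(0.8668) = 0.34228,
so c = arccos(0.34228) = 1.22145 rad.
Distance = R·c = 6378.14 × 1.2215 ≈ 7791 km.

7791 km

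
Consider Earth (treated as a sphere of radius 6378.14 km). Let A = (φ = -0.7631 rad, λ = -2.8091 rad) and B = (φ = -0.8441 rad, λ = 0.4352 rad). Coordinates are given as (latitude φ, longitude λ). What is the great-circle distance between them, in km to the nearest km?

In radians: φ₁ = -0.7631, φ₂ = -0.8441, Δλ = -174.115° = -3.0389 rad.
cos c = sin φ₁ sin φ₂ + cos φ₁ cos φ₂ cos Δλ = (-0.6912)(-0.7474) + (0.7227)(0.6644)(-0.9947) = 0.03893,
so c = arccos(0.03893) = 1.53186 rad.
Distance = R·c = 6378.14 × 1.5319 ≈ 9770 km.

9770 km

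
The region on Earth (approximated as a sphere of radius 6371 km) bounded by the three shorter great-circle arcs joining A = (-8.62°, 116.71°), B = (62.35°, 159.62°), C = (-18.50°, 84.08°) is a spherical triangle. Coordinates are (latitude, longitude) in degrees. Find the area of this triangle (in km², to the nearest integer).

Side lengths (central angles): a = 1.7428, b = 0.5787, c = 1.3661 rad; semiperimeter s = 1.8438.
By l'Huilier's theorem, tan(E/4) = √[tan(s/2) tan((s−a)/2) tan((s−b)/2) tan((s−c)/2)], giving spherical excess E = 0.4345 rad.
Area = E·R² = 0.4345 × (6371)² ≈ 17634719 km².

17634719 km²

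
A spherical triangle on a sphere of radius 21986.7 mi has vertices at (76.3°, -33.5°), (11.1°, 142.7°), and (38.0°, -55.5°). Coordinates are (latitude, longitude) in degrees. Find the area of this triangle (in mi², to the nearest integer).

220409882 mi²

Side lengths (central angles): a = 2.2345, b = 0.6901, c = 1.6157 rad; semiperimeter s = 2.2701.
By l'Huilier's theorem, tan(E/4) = √[tan(s/2) tan((s−a)/2) tan((s−b)/2) tan((s−c)/2)], giving spherical excess E = 0.4559 rad.
Area = E·R² = 0.4559 × (21986.7)² ≈ 220409882 mi².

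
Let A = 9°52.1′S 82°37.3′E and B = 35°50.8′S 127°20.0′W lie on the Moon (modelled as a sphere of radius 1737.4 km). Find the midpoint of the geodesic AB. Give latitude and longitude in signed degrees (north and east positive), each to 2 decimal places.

The central angle between A and B is δ = 2.2038 rad.
With f = 0.5, the slerp weights are sin((1−f)δ)/sin δ = 1.1064 and sin(fδ)/sin δ = 1.1064.
Weighted sum of the unit vectors: (1.1064)·(0.1265,0.9770,-0.1714) + (1.1064)·(-0.4916,-0.6445,-0.5856) = (-0.4039, 0.3679, -0.8376).
Converting back: φ = atan2(z, √(x²+y²)) = -56.88°, λ = atan2(y, x) = 137.67°.

-56.88°, 137.67°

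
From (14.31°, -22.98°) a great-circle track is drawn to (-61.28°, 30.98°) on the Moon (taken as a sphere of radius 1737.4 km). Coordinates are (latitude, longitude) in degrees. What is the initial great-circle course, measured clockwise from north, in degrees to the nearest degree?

Δλ = 53.960° = 0.9418 rad.
y = sin Δλ · cos φ₂ = (0.8086)(0.4805) = 0.3886
x = cos φ₁ sin φ₂ − sin φ₁ cos φ₂ cos Δλ = (0.9690)(-0.8770) − (0.2472)(0.4805)(0.5883) = -0.9196
θ = atan2(y, x) = 157.10°, so the bearing is 157°.

157°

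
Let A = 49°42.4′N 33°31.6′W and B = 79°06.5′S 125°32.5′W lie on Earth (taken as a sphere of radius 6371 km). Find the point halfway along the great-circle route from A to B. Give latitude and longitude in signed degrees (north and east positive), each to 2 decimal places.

-18.19°, -49.96°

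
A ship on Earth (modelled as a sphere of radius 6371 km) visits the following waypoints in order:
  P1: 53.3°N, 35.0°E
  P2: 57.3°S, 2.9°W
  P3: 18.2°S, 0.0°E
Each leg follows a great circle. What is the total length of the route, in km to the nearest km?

17123 km

Leg P1→P2: central angle 2.0042 rad, distance 12768.6 km.
Leg P2→P3: central angle 0.6835 rad, distance 4354.4 km.
Total: 12768.6 + 4354.4 ≈ 17123 km.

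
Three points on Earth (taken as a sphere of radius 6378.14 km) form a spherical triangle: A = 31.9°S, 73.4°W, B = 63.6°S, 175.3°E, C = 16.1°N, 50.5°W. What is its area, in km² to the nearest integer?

Side lengths (central angles): a = 2.1486, b = 0.9212, c = 1.2279 rad; semiperimeter s = 2.1489.
By l'Huilier's theorem, tan(E/4) = √[tan(s/2) tan((s−a)/2) tan((s−b)/2) tan((s−c)/2)], giving spherical excess E = 0.0357 rad.
Area = E·R² = 0.0357 × (6378.14)² ≈ 1453815 km².

1453815 km²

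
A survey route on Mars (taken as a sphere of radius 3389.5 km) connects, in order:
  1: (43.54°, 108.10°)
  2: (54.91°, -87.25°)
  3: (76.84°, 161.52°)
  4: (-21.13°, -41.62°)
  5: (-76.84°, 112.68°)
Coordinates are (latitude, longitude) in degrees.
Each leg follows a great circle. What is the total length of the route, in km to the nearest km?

19290 km

Leg 1→2: central angle 1.4083 rad, distance 4773.3 km.
Leg 2→3: central angle 0.7237 rad, distance 2452.9 km.
Leg 3→4: central angle 2.1487 rad, distance 7283.1 km.
Leg 4→5: central angle 1.4104 rad, distance 4780.7 km.
Total: 4773.3 + 2452.9 + 7283.1 + 4780.7 ≈ 19290 km.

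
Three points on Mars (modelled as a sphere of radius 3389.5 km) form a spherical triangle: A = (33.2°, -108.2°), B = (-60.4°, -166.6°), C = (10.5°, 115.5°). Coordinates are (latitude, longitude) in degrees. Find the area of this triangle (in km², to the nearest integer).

30883859 km²

Side lengths (central angles): a = 1.6275, b = 2.0887, c = 1.8333 rad; semiperimeter s = 2.7747.
By l'Huilier's theorem, tan(E/4) = √[tan(s/2) tan((s−a)/2) tan((s−b)/2) tan((s−c)/2)], giving spherical excess E = 2.6882 rad.
Area = E·R² = 2.6882 × (3389.5)² ≈ 30883859 km².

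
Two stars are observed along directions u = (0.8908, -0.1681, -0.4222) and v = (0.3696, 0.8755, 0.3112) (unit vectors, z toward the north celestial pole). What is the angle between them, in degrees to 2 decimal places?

u·v = 0.0507; |u| = 1.0000, |v| = 1.0000.
cos θ = (u·v)/(|u||v|) = 0.0507, so θ = 87.10°.

87.10°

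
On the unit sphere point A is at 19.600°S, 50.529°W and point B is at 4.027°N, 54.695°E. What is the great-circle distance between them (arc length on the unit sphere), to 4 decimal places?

Let φ₁ = -0.3421 rad, φ₂ = 0.0703 rad, and Δλ = 1.8365 rad.
cos c = sin φ₁ sin φ₂ + cos φ₁ cos φ₂ cos Δλ = (-0.3355)(0.0702) + (0.9421)(0.9975)(-0.2626) = -0.27032,
so c = arccos(-0.27032) = 1.84453 rad.
On the unit sphere the arc length equals the central angle: 1.8445.

1.8445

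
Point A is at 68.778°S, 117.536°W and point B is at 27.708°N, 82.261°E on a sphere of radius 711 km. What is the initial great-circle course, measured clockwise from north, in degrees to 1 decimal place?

206.2°

With φ₁ = -1.2004, φ₂ = 0.4836, Δλ = -2.7961 rad, the forward-azimuth formula gives
θ = atan2( sin Δλ cos φ₂ , cos φ₁ sin φ₂ − sin φ₁ cos φ₂ cos Δλ ) = atan2(-0.2999, -0.6082) = -153.76°.
Adding 360° brings this into [0°, 360°): 206.2°.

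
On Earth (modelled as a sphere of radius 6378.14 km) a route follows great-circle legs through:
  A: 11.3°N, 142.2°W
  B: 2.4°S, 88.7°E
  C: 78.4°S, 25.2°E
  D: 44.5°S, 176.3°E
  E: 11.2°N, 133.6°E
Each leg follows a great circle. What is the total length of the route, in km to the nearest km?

37283 km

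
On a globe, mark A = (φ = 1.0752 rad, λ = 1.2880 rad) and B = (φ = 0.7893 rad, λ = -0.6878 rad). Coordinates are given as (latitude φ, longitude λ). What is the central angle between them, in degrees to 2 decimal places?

Let φ₁ = 1.0752 rad, φ₂ = 0.7893 rad, and Δλ = -1.9758 rad.
Haversine: a = sin²(Δφ/2) + cos φ₁ cos φ₂ sin²(Δλ/2) = 0.0203 + (0.4756)(0.7043)(0.6970) = 0.25376.
Central angle c = 2·arcsin(√a) = 1.05587 rad.
So the angular separation is 60.50°.

60.50°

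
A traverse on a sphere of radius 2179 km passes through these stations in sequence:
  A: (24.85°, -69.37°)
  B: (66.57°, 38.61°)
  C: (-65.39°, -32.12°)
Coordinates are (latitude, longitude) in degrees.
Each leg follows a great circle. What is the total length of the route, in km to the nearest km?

8188 km

Leg A→B: central angle 1.2930 rad, distance 2817.5 km.
Leg B→C: central angle 2.4647 rad, distance 5370.7 km.
Total: 2817.5 + 5370.7 ≈ 8188 km.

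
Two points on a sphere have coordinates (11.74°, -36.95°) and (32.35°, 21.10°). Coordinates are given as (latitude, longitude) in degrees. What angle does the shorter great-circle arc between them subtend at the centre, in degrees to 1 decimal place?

With latitudes φ₁ = 11.740°, φ₂ = 32.350° and longitude difference Δλ = 58.050°:
Haversine: a = sin²(Δφ/2) + cos φ₁ cos φ₂ sin²(Δλ/2) = 0.0320 + (0.9791)(0.8448)(0.2354) = 0.22671.
Central angle c = 2·arcsin(√a) = 0.99253 rad.
So the angular separation is 56.9°.

56.9°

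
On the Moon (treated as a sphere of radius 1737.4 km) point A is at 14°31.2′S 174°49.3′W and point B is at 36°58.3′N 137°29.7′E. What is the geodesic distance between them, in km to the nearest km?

In radians: φ₁ = -0.2534, φ₂ = 0.6453, Δλ = -47.683° = -0.8322 rad.
cos c = sin φ₁ sin φ₂ + cos φ₁ cos φ₂ cos Δλ = (-0.2507)(0.6014) + (0.9681)(0.7989)(0.6732) = 0.36990,
so c = arccos(0.36990) = 1.19190 rad.
Distance = R·c = 1737.4 × 1.1919 ≈ 2071 km.

2071 km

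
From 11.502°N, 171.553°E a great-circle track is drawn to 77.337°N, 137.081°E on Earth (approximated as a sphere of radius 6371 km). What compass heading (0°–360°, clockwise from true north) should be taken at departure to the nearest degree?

352°

Δλ = -34.472° = -0.6016 rad.
y = sin Δλ · cos φ₂ = (-0.5660)(0.2192) = -0.1241
x = cos φ₁ sin φ₂ − sin φ₁ cos φ₂ cos Δλ = (0.9799)(0.9757) − (0.1994)(0.2192)(0.8244) = 0.9200
θ = atan2(y, x) = -7.68°; adding 360° gives 352°.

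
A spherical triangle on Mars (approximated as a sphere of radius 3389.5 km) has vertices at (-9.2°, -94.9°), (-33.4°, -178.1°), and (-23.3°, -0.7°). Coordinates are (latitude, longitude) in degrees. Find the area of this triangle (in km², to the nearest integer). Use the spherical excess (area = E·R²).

20910149 km²

Side lengths (central angles): a = 2.1510, b = 1.5740, c = 1.3841 rad; semiperimeter s = 2.5546.
By l'Huilier's theorem, tan(E/4) = √[tan(s/2) tan((s−a)/2) tan((s−b)/2) tan((s−c)/2)], giving spherical excess E = 1.8201 rad.
Area = E·R² = 1.8201 × (3389.5)² ≈ 20910149 km².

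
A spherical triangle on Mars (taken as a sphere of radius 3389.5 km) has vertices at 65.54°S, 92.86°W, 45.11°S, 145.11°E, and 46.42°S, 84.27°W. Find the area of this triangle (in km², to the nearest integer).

Side lengths (central angles): a = 1.3730, b = 0.3433, c = 1.0588 rad; semiperimeter s = 1.3876.
By l'Huilier's theorem, tan(E/4) = √[tan(s/2) tan((s−a)/2) tan((s−b)/2) tan((s−c)/2)], giving spherical excess E = 0.0962 rad.
Area = E·R² = 0.0962 × (3389.5)² ≈ 1104986 km².

1104986 km²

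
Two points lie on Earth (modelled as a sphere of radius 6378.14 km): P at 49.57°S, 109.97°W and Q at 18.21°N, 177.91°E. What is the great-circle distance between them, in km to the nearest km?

10330 km

With latitudes φ₁ = -49.570°, φ₂ = 18.210° and longitude difference Δλ = -72.120°:
Haversine: a = sin²(Δφ/2) + cos φ₁ cos φ₂ sin²(Δλ/2) = 0.3109 + (0.6485)(0.9499)(0.3465) = 0.52437.
Central angle c = 2·arcsin(√a) = 1.61955 rad.
Distance = R·c = 6378.14 × 1.6196 ≈ 10330 km.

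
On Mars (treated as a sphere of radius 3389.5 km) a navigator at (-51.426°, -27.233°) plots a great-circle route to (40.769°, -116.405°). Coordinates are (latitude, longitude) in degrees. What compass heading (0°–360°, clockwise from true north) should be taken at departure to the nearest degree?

299°

Δλ = -89.172° = -1.5563 rad.
y = sin Δλ · cos φ₂ = (-0.9999)(0.7573) = -0.7573
x = cos φ₁ sin φ₂ − sin φ₁ cos φ₂ cos Δλ = (0.6235)(0.6530) − (-0.7818)(0.7573)(0.0145) = 0.4157
θ = atan2(y, x) = -61.23°; adding 360° gives 299°.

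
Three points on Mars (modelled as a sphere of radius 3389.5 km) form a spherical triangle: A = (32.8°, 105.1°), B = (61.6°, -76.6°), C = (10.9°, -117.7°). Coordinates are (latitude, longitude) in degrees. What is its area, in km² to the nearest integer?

12451397 km²

Side lengths (central angles): a = 1.0260, b = 2.0981, c = 1.4938 rad; semiperimeter s = 2.3089.
By l'Huilier's theorem, tan(E/4) = √[tan(s/2) tan((s−a)/2) tan((s−b)/2) tan((s−c)/2)], giving spherical excess E = 1.0838 rad.
Area = E·R² = 1.0838 × (3389.5)² ≈ 12451397 km².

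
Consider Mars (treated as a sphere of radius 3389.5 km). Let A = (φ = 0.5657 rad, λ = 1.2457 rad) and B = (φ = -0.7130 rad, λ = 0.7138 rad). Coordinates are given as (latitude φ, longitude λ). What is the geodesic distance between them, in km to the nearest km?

4643 km

With latitudes φ₁ = 32.412°, φ₂ = -40.852° and longitude difference Δλ = -30.476°:
cos c = sin φ₁ sin φ₂ + cos φ₁ cos φ₂ cos Δλ = (0.5360)(-0.6541) + (0.8442)(0.7564)(0.8618) = 0.19974,
so c = arccos(0.19974) = 1.36970 rad.
Distance = R·c = 3389.5 × 1.3697 ≈ 4643 km.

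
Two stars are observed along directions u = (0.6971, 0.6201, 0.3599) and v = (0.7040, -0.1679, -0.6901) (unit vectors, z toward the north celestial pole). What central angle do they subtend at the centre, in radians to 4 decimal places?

1.4321 rad

u·v = 0.1383; |u| = 1.0000, |v| = 1.0000.
cos θ = (u·v)/(|u||v|) = 0.1383, so θ = 1.4321 rad.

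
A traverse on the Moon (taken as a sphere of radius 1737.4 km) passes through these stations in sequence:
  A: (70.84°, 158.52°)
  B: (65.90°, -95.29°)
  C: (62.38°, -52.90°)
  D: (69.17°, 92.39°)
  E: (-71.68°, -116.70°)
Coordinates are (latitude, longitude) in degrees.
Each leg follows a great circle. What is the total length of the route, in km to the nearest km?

Leg A→B: central angle 0.6008 rad, distance 1043.8 km.
Leg B→C: central angle 0.3219 rad, distance 559.3 km.
Leg C→D: central angle 0.8057 rad, distance 1399.8 km.
Leg D→E: central angle 2.9678 rad, distance 5156.3 km.
Total: 1043.8 + 559.3 + 1399.8 + 5156.3 ≈ 8159 km.

8159 km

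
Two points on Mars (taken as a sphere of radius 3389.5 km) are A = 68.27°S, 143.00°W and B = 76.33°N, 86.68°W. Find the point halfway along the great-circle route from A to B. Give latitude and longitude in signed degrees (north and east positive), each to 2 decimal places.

Central angle δ = 2.5946 rad. Interpolating on the sphere with fraction f = 0.5:
P = [sin((1−f)δ)·A + sin(fδ)·B] / sin δ = 1.8512·A + 1.8512·B in Cartesian coordinates,
giving P = (-0.5220, -0.8492, 0.0791), i.e. latitude 4.54°, longitude -121.58°.

4.54°, -121.58°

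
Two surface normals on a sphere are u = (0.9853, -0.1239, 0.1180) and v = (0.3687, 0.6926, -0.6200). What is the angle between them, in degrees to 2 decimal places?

u·v = 0.2043; |u| = 1.0000, |v| = 1.0000.
cos θ = (u·v)/(|u||v|) = 0.2043, so θ = 78.21°.

78.21°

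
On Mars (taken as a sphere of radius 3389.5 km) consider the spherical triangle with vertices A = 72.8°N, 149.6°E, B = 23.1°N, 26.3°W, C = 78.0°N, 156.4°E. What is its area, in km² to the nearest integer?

305630 km²

Side lengths (central angles): a = 1.3768, b = 0.0954, c = 1.4671 rad; semiperimeter s = 1.4697.
By l'Huilier's theorem, tan(E/4) = √[tan(s/2) tan((s−a)/2) tan((s−b)/2) tan((s−c)/2)], giving spherical excess E = 0.0266 rad.
Area = E·R² = 0.0266 × (3389.5)² ≈ 305630 km².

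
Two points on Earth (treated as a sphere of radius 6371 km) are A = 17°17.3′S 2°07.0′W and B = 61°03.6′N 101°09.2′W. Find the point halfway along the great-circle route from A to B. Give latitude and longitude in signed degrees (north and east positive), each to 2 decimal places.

30.02°, -30.65°

The central angle between A and B is δ = 1.9099 rad.
With f = 0.5, the slerp weights are sin((1−f)δ)/sin δ = 0.8656 and sin(fδ)/sin δ = 0.8656.
Weighted sum of the unit vectors: (0.8656)·(0.9542,-0.0353,-0.2972) + (0.8656)·(-0.0936,-0.4748,0.8751) = (0.7449, -0.4415, 0.5003).
Converting back: φ = atan2(z, √(x²+y²)) = 30.02°, λ = atan2(y, x) = -30.65°.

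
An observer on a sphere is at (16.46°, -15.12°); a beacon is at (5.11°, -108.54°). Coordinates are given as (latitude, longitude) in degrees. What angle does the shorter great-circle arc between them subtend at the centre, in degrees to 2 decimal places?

In radians: φ₁ = 0.2873, φ₂ = 0.0892, Δλ = -93.420° = -1.6305 rad.
Haversine: a = sin²(Δφ/2) + cos φ₁ cos φ₂ sin²(Δλ/2) = 0.0098 + (0.9590)(0.9960)(0.5298) = 0.51587.
Central angle c = 2·arcsin(√a) = 1.60255 rad.
So the angular separation is 91.82°.

91.82°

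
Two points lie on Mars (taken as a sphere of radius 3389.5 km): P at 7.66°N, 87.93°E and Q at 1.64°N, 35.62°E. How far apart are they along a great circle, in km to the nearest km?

3103 km

In radians: φ₁ = 0.1337, φ₂ = 0.0286, Δλ = -52.310° = -0.9130 rad.
Haversine: a = sin²(Δφ/2) + cos φ₁ cos φ₂ sin²(Δλ/2) = 0.0028 + (0.9911)(0.9996)(0.1943) = 0.19525.
Central angle c = 2·arcsin(√a) = 0.91537 rad.
Distance = R·c = 3389.5 × 0.9154 ≈ 3103 km.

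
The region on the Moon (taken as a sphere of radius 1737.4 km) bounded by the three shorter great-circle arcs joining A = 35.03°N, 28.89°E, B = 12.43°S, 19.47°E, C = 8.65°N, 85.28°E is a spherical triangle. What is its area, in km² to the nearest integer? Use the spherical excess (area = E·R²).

Side lengths (central angles): a = 1.1991, b = 1.0070, c = 0.8429 rad; semiperimeter s = 1.5244.
By l'Huilier's theorem, tan(E/4) = √[tan(s/2) tan((s−a)/2) tan((s−b)/2) tan((s−c)/2)], giving spherical excess E = 0.4828 rad.
Area = E·R² = 0.4828 × (1737.4)² ≈ 1457221 km².

1457221 km²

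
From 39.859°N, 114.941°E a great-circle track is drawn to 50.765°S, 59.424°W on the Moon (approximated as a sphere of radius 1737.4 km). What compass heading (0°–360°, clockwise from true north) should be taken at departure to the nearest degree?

198°

Δλ = -174.365° = -3.0432 rad.
y = sin Δλ · cos φ₂ = (-0.0982)(0.6325) = -0.0621
x = cos φ₁ sin φ₂ − sin φ₁ cos φ₂ cos Δλ = (0.7676)(-0.7746) − (0.6409)(0.6325)(-0.9952) = -0.1912
θ = atan2(y, x) = -162.00°; adding 360° gives 198°.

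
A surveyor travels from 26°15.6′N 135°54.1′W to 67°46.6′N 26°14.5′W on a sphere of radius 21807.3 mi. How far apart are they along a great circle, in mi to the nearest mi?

27714 mi

Let φ₁ = 0.4583 rad, φ₂ = 1.1829 rad, and Δλ = 1.9139 rad.
cos c = sin φ₁ sin φ₂ + cos φ₁ cos φ₂ cos Δλ = (0.4424)(0.9257) + (0.8968)(0.3782)(-0.3364) = 0.29546,
so c = arccos(0.29546) = 1.27085 rad.
Distance = R·c = 21807.3 × 1.2709 ≈ 27714 mi.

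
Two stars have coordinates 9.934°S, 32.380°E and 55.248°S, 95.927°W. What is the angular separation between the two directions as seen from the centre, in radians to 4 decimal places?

With latitudes φ₁ = -9.934°, φ₂ = -55.248° and longitude difference Δλ = -128.307°:
Haversine: a = sin²(Δφ/2) + cos φ₁ cos φ₂ sin²(Δλ/2) = 0.1484 + (0.9850)(0.5700)(0.8099) = 0.60315.
Central angle c = 2·arcsin(√a) = 1.77859 rad.
So the angular separation is 1.7786 rad.

1.7786 rad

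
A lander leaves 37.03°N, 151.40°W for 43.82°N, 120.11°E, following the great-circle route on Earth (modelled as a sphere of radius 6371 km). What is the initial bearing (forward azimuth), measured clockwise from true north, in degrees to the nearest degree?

307°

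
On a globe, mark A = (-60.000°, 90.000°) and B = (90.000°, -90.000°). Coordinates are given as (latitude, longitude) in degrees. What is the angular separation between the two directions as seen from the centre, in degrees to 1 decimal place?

With latitudes φ₁ = -60.000°, φ₂ = 90.000° and longitude difference Δλ = -180.000°:
Haversine: a = sin²(Δφ/2) + cos φ₁ cos φ₂ sin²(Δλ/2) = 0.9330 + (0.5000)(0.0000)(1.0000) = 0.93301.
Central angle c = 2·arcsin(√a) = 2.61799 rad.
So the angular separation is 150.0°.

150.0°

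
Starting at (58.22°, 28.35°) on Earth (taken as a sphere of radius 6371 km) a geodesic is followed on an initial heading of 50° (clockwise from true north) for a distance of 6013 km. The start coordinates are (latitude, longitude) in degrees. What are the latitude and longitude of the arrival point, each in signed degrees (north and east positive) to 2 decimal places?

50.61°, 130.49°

Angular distance δ = d/R = 6013/6371 = 0.94381 rad; initial bearing θ = 0.8727 rad.
sin φ₂ = sin φ₁ cos δ + cos φ₁ sin δ cos θ = (0.8501)(0.5867) + (0.5267)(0.8098)(0.6428) = 0.7729, so φ₂ = 50.61°.
Δλ = atan2(sin θ sin δ cos φ₁, cos δ − sin φ₁ sin φ₂) = atan2(0.3267, -0.0703) = 102.144°.
λ₂ = 28.350° + 102.144° = 130.49°.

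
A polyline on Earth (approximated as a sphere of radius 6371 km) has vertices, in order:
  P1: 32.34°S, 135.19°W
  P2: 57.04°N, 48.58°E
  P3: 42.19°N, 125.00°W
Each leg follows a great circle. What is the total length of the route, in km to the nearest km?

26218 km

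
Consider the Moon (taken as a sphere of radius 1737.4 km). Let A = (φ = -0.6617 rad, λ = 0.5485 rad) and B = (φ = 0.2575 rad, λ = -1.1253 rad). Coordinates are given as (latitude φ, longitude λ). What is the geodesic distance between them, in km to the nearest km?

In radians: φ₁ = -0.6617, φ₂ = 0.2575, Δλ = -95.902° = -1.6738 rad.
Haversine: a = sin²(Δφ/2) + cos φ₁ cos φ₂ sin²(Δλ/2) = 0.1968 + (0.7889)(0.9670)(0.5514) = 0.61746.
Central angle c = 2·arcsin(√a) = 1.80794 rad.
Distance = R·c = 1737.4 × 1.8079 ≈ 3141 km.

3141 km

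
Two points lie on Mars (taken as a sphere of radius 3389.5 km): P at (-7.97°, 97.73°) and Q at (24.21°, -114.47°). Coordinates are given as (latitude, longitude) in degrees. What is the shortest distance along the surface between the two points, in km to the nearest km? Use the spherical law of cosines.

8590 km

With latitudes φ₁ = -7.970°, φ₂ = 24.210° and longitude difference Δλ = 147.800°:
cos c = sin φ₁ sin φ₂ + cos φ₁ cos φ₂ cos Δλ = (-0.1387)(0.4101) + (0.9903)(0.9120)(-0.8462) = -0.82117,
so c = arccos(-0.82117) = 2.53426 rad.
Distance = R·c = 3389.5 × 2.5343 ≈ 8590 km.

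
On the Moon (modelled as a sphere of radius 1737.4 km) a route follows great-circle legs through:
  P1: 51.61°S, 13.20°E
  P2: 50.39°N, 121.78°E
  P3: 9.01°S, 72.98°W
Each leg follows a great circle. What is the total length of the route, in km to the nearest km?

Leg P1→P2: central angle 2.3891 rad, distance 4150.8 km.
Leg P2→P3: central angle 2.3885 rad, distance 4149.7 km.
Total: 4150.8 + 4149.7 ≈ 8301 km.

8301 km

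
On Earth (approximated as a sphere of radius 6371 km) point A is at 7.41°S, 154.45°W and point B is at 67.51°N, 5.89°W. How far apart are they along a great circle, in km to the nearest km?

With latitudes φ₁ = -7.410°, φ₂ = 67.510° and longitude difference Δλ = 148.560°:
cos c = sin φ₁ sin φ₂ + cos φ₁ cos φ₂ cos Δλ = (-0.1290)(0.9239) + (0.9916)(0.3825)(-0.8532) = -0.44280,
so c = arccos(-0.44280) = 2.02951 rad.
Distance = R·c = 6371 × 2.0295 ≈ 12930 km.

12930 km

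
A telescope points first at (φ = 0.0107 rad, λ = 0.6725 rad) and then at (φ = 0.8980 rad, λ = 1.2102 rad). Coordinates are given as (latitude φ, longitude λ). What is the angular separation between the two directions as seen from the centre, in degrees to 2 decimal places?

57.07°

In radians: φ₁ = 0.0107, φ₂ = 0.8980, Δλ = 30.808° = 0.5377 rad.
Haversine: a = sin²(Δφ/2) + cos φ₁ cos φ₂ sin²(Δλ/2) = 0.1842 + (0.9999)(0.6232)(0.0706) = 0.22821.
Central angle c = 2·arcsin(√a) = 0.99610 rad.
So the angular separation is 57.07°.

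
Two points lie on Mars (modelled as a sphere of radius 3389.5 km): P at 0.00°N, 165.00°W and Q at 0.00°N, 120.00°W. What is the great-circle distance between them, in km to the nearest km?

2662 km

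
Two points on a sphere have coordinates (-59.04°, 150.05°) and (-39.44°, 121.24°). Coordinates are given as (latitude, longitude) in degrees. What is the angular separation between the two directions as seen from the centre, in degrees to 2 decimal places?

In radians: φ₁ = -1.0304, φ₂ = -0.6884, Δλ = -28.810° = -0.5028 rad.
cos c = sin φ₁ sin φ₂ + cos φ₁ cos φ₂ cos Δλ = (-0.8575)(-0.6353) + (0.5144)(0.7723)(0.8762) = 0.89288,
so c = arccos(0.89288) = 0.46709 rad.
So the angular separation is 26.76°.

26.76°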